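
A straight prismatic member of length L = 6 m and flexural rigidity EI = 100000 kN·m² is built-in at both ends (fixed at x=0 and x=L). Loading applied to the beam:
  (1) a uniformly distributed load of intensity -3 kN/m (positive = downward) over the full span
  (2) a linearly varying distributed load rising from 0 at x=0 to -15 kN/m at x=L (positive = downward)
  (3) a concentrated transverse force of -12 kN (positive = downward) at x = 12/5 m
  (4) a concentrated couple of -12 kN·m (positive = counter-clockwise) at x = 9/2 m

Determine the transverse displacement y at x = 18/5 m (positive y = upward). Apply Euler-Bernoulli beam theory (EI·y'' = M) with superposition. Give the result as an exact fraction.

y(18/5) = 1580337/3125000000 m

Load 1 — uniform load w=-3 kN/m over full span:
  y_1 = -wx²(L-x)²/(24EI) = -(-3)·(18/5)²·(6-(18/5))²/(24·100000) = 729/7812500 m
Load 2 — triangular load w₀=-15 kN/m (0→w₀ over full span):
  y_2 = -w₀x²(L-x)²(x+2L)/(120LEI) = -(-15)·(18/5)²·(6-(18/5))²·((18/5)+2·6)/(120·6·100000) = 9477/39062500 m
Load 3 — point force P=-12 kN at a=12/5 m (b=L-a=18/5):
  y_3 = -Pa²(L-x)²(3bL-(3b+a)(L-x))/(6L³EI)  [x>a] = -(-12)·(12/5)²·(6-(18/5))²·(3·(18/5)·6-(3·(18/5)+(12/5))·(6-(18/5)))/(6·6³·100000) = 4968/48828125 m
Load 4 — applied couple M₀=-12 kN·m at a=9/2 m (b=L-a=3/2):
  y_4 = (R_Ax³/6 - M_Ax²/2)/EI  [x≤a] with R_A=-9/4, M_A=-15/4 = ((-9/4)·(18/5)³/6 - (-15/4)·(18/5)²/2)/100000 = 1701/25000000 m
Superposition: y = Σ y_i = 1580337/3125000000 m ≈ 0.000506 m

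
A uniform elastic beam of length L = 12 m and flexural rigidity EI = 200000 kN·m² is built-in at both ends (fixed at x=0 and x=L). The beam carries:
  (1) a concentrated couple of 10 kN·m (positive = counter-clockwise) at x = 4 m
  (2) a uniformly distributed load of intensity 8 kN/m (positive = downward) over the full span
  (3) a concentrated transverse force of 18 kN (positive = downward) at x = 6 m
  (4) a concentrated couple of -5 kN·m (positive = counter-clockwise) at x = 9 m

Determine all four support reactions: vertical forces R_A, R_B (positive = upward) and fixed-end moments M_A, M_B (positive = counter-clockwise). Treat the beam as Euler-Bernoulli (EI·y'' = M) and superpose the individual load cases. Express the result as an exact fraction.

R_A = 16601/288 kN, M_A = 1943/16 kN·m, R_B = 16231/288 kN, M_B = -5699/48 kN·m

Load 1 — applied couple M₀=10 kN·m at a=4 m (b=L-a=8):
  R_A = 6M₀ab/L³ = 6·10·4·8/12³ = 10/9 kN
  M_A = M₀b(2a-b)/L² = 10·8·(2·4-8)/12² = 0 kN·m
  R_B = -6M₀ab/L³ = -6·10·4·8/12³ = -10/9 kN
  M_B = M₀a(2b-a)/L² = 10·4·(2·8-4)/12² = 10/3 kN·m
Load 2 — uniform load w=8 kN/m over full span:
  R_A = wL/2 = 8·12/2 = 48 kN
  M_A = wL²/12 = 8·12²/12 = 96 kN·m
  R_B = wL/2 = 8·12/2 = 48 kN
  M_B = -wL²/12 = -8·12²/12 = -96 kN·m
Load 3 — point force P=18 kN at a=6 m (b=L-a=6):
  R_A = Pb²(3a+b)/L³ = 18·6²·(3·6+6)/12³ = 9 kN
  M_A = Pab²/L² = 18·6·6²/12² = 27 kN·m
  R_B = Pa²(a+3b)/L³ = 18·6²·(6+3·6)/12³ = 9 kN
  M_B = -Pa²b/L² = -18·6²·6/12² = -27 kN·m
Load 4 — applied couple M₀=-5 kN·m at a=9 m (b=L-a=3):
  R_A = 6M₀ab/L³ = 6·(-5)·9·3/12³ = -15/32 kN
  M_A = M₀b(2a-b)/L² = (-5)·3·(2·9-3)/12² = -25/16 kN·m
  R_B = -6M₀ab/L³ = -6·(-5)·9·3/12³ = 15/32 kN
  M_B = M₀a(2b-a)/L² = (-5)·9·(2·3-9)/12² = 15/16 kN·m
Superposition: R_A = 16601/288 kN, M_A = 1943/16 kN·m, R_B = 16231/288 kN, M_B = -5699/48 kN·m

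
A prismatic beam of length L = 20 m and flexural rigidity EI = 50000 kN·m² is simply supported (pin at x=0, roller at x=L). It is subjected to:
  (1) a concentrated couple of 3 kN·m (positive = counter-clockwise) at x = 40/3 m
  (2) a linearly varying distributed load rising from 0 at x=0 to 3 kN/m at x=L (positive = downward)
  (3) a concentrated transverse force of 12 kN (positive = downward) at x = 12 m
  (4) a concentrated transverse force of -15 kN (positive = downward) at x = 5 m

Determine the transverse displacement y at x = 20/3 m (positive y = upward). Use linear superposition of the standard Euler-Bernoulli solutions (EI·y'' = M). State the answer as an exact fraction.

Load 1 — applied couple M₀=3 kN·m at a=40/3 m (b=L-a=20/3):
  y_1 = (M₀x³/(6L)+C₁x)/EI  [x≤a] with C₁=M₀(3b²-L²)/(6L)=-20/3 = (3·(20/3)³/(6·20)+(-20/3)·(20/3))/50000 = -1/1350 m
Load 2 — triangular load w₀=3 kN/m (0→w₀ over full span):
  y_2 = -w₀x(7L⁴-10L²x²+3x⁴)/(360LEI) = -3·(20/3)·(7·20⁴-10·20²·(20/3)²+3·(20/3)⁴)/(360·20·50000) = -64/1215 m
Load 3 — point force P=12 kN at a=12 m (b=L-a=8):
  y_3 = -Pbx(L²-b²-x²)/(6LEI)  [x≤a] = -12·8·(20/3)·(20²-8²-(20/3)²)/(6·20·50000) = -2624/84375 m
Load 4 — point force P=-15 kN at a=5 m (b=L-a=15):
  y_4 = -Pa(L-x)(2Lx-a²-x²)/(6LEI)  [x>a] = -(-15)·5·(20-(20/3))·(2·20·(20/3)-5²-(20/3)²)/(6·20·50000) = 71/2160 m
Superposition: y = Σ y_i = -627481/12150000 m ≈ -0.051645 m

y(20/3) = -627481/12150000 m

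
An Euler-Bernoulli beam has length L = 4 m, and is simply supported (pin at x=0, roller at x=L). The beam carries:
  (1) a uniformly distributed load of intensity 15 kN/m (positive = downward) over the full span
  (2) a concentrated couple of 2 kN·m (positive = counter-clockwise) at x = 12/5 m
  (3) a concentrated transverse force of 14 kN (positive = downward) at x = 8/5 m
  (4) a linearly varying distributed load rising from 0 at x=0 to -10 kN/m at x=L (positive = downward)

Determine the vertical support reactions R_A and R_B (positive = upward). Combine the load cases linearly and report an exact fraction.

R_A = 967/30 kN, R_B = 653/30 kN

Load 1 — uniform load w=15 kN/m over full span:
  R_A = wL/2 = 15·4/2 = 30 kN
  R_B = wL/2 = 15·4/2 = 30 kN
Load 2 — applied couple M₀=2 kN·m at a=12/5 m (b=L-a=8/5):
  R_A = M₀/L = 2/4 = 1/2 kN
  R_B = -M₀/L = -2/4 = -1/2 kN
Load 3 — point force P=14 kN at a=8/5 m (b=L-a=12/5):
  R_A = Pb/L = 14·(12/5)/4 = 42/5 kN
  R_B = Pa/L = 14·(8/5)/4 = 28/5 kN
Load 4 — triangular load w₀=-10 kN/m (0→w₀ over full span):
  R_A = w₀L/6 = (-10)·4/6 = -20/3 kN
  R_B = w₀L/3 = (-10)·4/3 = -40/3 kN
Superposition: R_A = 967/30 kN, R_B = 653/30 kN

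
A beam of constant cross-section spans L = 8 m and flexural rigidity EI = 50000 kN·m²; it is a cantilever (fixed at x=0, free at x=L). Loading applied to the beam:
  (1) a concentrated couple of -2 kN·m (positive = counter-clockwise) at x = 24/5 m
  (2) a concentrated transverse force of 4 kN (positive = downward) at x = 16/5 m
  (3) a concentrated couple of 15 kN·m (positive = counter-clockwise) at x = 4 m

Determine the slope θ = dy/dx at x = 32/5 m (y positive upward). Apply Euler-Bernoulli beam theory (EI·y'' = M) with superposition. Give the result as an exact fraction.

Load 1 — applied couple M₀=-2 kN·m at a=24/5 m (b=L-a=16/5):
  θ_1 = M₀a/EI  [x>a] = (-2)·(24/5)/50000 = -3/15625 rad
Load 2 — point force P=4 kN at a=16/5 m (b=L-a=24/5):
  θ_2 = -Pa²/(2EI)  [x>a] = -4·(16/5)²/(2·50000) = -32/78125 rad
Load 3 — applied couple M₀=15 kN·m at a=4 m (b=L-a=4):
  θ_3 = M₀a/EI  [x>a] = 15·4/50000 = 3/2500 rad
Superposition: θ = Σ θ_i = 187/312500 rad ≈ 0.000598 rad

θ(32/5) = 187/312500 rad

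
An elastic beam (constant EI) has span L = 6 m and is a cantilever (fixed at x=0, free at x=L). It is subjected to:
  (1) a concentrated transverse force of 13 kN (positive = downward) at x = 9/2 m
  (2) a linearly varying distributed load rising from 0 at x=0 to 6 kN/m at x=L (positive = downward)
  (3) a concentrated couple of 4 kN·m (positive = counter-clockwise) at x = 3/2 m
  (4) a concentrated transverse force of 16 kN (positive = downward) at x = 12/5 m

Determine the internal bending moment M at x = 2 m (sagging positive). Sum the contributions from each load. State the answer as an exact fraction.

Load 1 — point force P=13 kN at a=9/2 m (b=L-a=3/2):
  M_1 = -P(a-x)  [x≤a] = -13·((9/2)-2) = -65/2 kN·m
Load 2 — triangular load w₀=6 kN/m (0→w₀ over full span):
  M_2 = w₀Lx/2 - w₀L²/3 - w₀x³/(6L) = 6·6·2/2 - 6·6²/3 - 6·2³/(6·6) = -112/3 kN·m
Load 3 — applied couple M₀=4 kN·m at a=3/2 m (b=L-a=9/2):
  M_3 = 0  [x>a] = 0 kN·m
Load 4 — point force P=16 kN at a=12/5 m (b=L-a=18/5):
  M_4 = -P(a-x)  [x≤a] = -16·((12/5)-2) = -32/5 kN·m
Superposition: M = Σ M_i = -2287/30 kN·m ≈ -76.233333 kN·m

M(2) = -2287/30 kN·m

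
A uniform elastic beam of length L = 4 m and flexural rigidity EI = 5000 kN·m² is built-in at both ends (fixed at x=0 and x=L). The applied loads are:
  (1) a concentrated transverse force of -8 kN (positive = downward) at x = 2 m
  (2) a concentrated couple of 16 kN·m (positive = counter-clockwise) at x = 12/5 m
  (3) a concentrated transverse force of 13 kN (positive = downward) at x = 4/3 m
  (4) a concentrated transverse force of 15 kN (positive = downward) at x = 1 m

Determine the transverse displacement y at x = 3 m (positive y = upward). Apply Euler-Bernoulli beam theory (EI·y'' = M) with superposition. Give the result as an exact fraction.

Load 1 — point force P=-8 kN at a=2 m (b=L-a=2):
  y_1 = -Pa²(L-x)²(3bL-(3b+a)(L-x))/(6L³EI)  [x>a] = -(-8)·2²·(4-3)²·(3·2·4-(3·2+2)·(4-3))/(6·4³·5000) = 1/3750 m
Load 2 — applied couple M₀=16 kN·m at a=12/5 m (b=L-a=8/5):
  y_2 = (R_Ax³/6 - M_Ax²/2 - M₀(x-a)²/2)/EI  [x>a] with R_A=144/25, M_A=128/25 = ((144/25)·3³/6 - (128/25)·3²/2 - 16·(3-(12/5))²/2)/5000 = 0 m
Load 3 — point force P=13 kN at a=4/3 m (b=L-a=8/3):
  y_3 = -Pa²(L-x)²(3bL-(3b+a)(L-x))/(6L³EI)  [x>a] = -13·(4/3)²·(4-3)²·(3·(8/3)·4-(3·(8/3)+(4/3))·(4-3))/(6·4³·5000) = -221/810000 m
Load 4 — point force P=15 kN at a=1 m (b=L-a=3):
  y_4 = -Pa²(L-x)²(3bL-(3b+a)(L-x))/(6L³EI)  [x>a] = -15·1²·(4-3)²·(3·3·4-(3·3+1)·(4-3))/(6·4³·5000) = -13/64000 m
Superposition: y = Σ y_i = -217/1036800 m ≈ -0.000209 m

y(3) = -217/1036800 m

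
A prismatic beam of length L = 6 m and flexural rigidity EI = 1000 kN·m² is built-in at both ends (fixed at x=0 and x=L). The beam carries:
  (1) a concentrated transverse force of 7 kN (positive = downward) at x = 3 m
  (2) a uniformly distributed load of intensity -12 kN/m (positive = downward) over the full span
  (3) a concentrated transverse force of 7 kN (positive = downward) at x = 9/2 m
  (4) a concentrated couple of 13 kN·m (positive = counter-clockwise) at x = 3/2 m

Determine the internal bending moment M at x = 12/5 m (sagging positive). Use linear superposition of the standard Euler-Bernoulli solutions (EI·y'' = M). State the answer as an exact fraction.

M(12/5) = -13397/800 kN·m

Load 1 — point force P=7 kN at a=3 m (b=L-a=3):
  M_1 = Pb²(3a+b)x/L³ - Pab²/L²  [x≤a] = 7·3²·(3·3+3)·(12/5)/6³ - 7·3·3²/6² = 63/20 kN·m
Load 2 — uniform load w=-12 kN/m over full span:
  M_2 = wLx/2 - wL²/12 - wx²/2 = (-12)·6·(12/5)/2 - (-12)·6²/12 - (-12)·(12/5)²/2 = -396/25 kN·m
Load 3 — point force P=7 kN at a=9/2 m (b=L-a=3/2):
  M_3 = Pb²(3a+b)x/L³ - Pab²/L²  [x≤a] = 7·(3/2)²·(3·(9/2)+(3/2))·(12/5)/6³ - 7·(9/2)·(3/2)²/6² = 21/32 kN·m
Load 4 — applied couple M₀=13 kN·m at a=3/2 m (b=L-a=9/2):
  M_4 = R_Ax - M_A - M₀  [x>a] with R_A=39/16, M_A=-39/16 = (39/16)·(12/5) - (-39/16) - 13 = -377/80 kN·m
Superposition: M = Σ M_i = -13397/800 kN·m ≈ -16.746250 kN·m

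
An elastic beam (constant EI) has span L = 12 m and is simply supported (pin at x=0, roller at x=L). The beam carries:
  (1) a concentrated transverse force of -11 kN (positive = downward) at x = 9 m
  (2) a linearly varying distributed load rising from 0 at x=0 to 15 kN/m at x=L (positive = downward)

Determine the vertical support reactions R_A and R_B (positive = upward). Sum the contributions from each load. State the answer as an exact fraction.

R_A = 109/4 kN, R_B = 207/4 kN

Load 1 — point force P=-11 kN at a=9 m (b=L-a=3):
  R_A = Pb/L = (-11)·3/12 = -11/4 kN
  R_B = Pa/L = (-11)·9/12 = -33/4 kN
Load 2 — triangular load w₀=15 kN/m (0→w₀ over full span):
  R_A = w₀L/6 = 15·12/6 = 30 kN
  R_B = w₀L/3 = 15·12/3 = 60 kN
Superposition: R_A = 109/4 kN, R_B = 207/4 kN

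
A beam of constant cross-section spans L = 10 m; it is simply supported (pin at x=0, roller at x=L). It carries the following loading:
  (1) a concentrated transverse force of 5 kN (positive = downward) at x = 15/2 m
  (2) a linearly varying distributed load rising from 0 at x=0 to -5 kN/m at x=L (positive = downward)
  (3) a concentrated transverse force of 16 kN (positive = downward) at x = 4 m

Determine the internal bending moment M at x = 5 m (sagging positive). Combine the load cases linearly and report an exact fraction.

M(5) = 7 kN·m

Load 1 — point force P=5 kN at a=15/2 m (b=L-a=5/2):
  M_1 = Pbx/L  [x≤a] = 5·(5/2)·5/10 = 25/4 kN·m
Load 2 — triangular load w₀=-5 kN/m (0→w₀ over full span):
  M_2 = w₀Lx/6 - w₀x³/(6L) = (-5)·10·5/6 - (-5)·5³/(6·10) = -125/4 kN·m
Load 3 — point force P=16 kN at a=4 m (b=L-a=6):
  M_3 = Pa(L-x)/L  [x>a] = 16·4·(10-5)/10 = 32 kN·m
Superposition: M = Σ M_i = 7 kN·m ≈ 7.000000 kN·m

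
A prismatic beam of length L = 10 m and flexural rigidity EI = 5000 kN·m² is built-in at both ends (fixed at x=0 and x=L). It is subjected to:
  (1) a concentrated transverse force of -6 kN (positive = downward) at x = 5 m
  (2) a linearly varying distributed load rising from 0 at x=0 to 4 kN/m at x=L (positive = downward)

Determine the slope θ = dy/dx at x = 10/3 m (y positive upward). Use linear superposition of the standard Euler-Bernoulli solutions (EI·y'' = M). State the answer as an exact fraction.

θ(10/3) = -47/48600 rad

Load 1 — point force P=-6 kN at a=5 m (b=L-a=5):
  θ_1 = -Pb²x(2aL-(3a+b)x)/(2L³EI)  [x≤a] = -(-6)·5²·(10/3)·(2·5·10-(3·5+5)·(10/3))/(2·10³·5000) = 1/600 rad
Load 2 — triangular load w₀=4 kN/m (0→w₀ over full span):
  θ_2 = -w₀(2x(L-x)(L-2x)(x+2L)+x²(L-x)²)/(120LEI) = -4·(2·(10/3)·(10-(10/3))·(10-2·(10/3))·((10/3)+2·10)+(10/3)²·(10-(10/3))²)/(120·10·5000) = -16/6075 rad
Superposition: θ = Σ θ_i = -47/48600 rad ≈ -0.000967 rad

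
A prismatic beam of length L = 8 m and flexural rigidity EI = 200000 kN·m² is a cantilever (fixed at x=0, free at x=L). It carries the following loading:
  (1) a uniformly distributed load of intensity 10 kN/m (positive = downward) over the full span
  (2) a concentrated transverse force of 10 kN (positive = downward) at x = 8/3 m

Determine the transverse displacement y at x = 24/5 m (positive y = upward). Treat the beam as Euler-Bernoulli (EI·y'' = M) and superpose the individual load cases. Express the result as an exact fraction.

y(24/5) = -406912/31640625 m

Load 1 — uniform load w=10 kN/m over full span:
  y_1 = -wx²(x²-4Lx+6L²)/(24EI) = -10·(24/5)²·((24/5)²-4·8·(24/5)+6·8²)/(24·200000) = -4752/390625 m
Load 2 — point force P=10 kN at a=8/3 m (b=L-a=16/3):
  y_2 = -Pa²(3x-a)/(6EI)  [x>a] = -10·(8/3)²·(3·(24/5)-(8/3))/(6·200000) = -176/253125 m
Superposition: y = Σ y_i = -406912/31640625 m ≈ -0.012860 m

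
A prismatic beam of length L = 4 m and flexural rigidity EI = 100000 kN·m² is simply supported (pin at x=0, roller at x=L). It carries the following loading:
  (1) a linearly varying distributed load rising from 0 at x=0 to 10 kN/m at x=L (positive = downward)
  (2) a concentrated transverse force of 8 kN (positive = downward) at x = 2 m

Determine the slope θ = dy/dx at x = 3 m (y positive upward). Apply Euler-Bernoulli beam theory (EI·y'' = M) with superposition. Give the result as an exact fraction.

Load 1 — triangular load w₀=10 kN/m (0→w₀ over full span):
  θ_1 = -w₀(7L⁴-30L²x²+15x⁴)/(360LEI) = -10·(7·4⁴-30·4²·3²+15·3⁴)/(360·4·100000) = 1313/14400000 rad
Load 2 — point force P=8 kN at a=2 m (b=L-a=2):
  θ_2 = -Pa(2L²-6Lx+3x²+a²)/(6LEI)  [x>a] = -8·2·(2·4²-6·4·3+3·3²+2²)/(6·4·100000) = 3/50000 rad
Superposition: θ = Σ θ_i = 2177/14400000 rad ≈ 0.000151 rad

θ(3) = 2177/14400000 rad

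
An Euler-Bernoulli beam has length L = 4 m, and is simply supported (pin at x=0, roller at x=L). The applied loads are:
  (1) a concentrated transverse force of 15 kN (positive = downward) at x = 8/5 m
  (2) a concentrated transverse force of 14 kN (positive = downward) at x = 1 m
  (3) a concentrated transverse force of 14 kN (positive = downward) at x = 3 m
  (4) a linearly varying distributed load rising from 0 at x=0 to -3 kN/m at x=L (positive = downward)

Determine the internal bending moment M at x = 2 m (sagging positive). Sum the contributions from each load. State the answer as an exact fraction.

M(2) = 23 kN·m

Load 1 — point force P=15 kN at a=8/5 m (b=L-a=12/5):
  M_1 = Pa(L-x)/L  [x>a] = 15·(8/5)·(4-2)/4 = 12 kN·m
Load 2 — point force P=14 kN at a=1 m (b=L-a=3):
  M_2 = Pa(L-x)/L  [x>a] = 14·1·(4-2)/4 = 7 kN·m
Load 3 — point force P=14 kN at a=3 m (b=L-a=1):
  M_3 = Pbx/L  [x≤a] = 14·1·2/4 = 7 kN·m
Load 4 — triangular load w₀=-3 kN/m (0→w₀ over full span):
  M_4 = w₀Lx/6 - w₀x³/(6L) = (-3)·4·2/6 - (-3)·2³/(6·4) = -3 kN·m
Superposition: M = Σ M_i = 23 kN·m ≈ 23.000000 kN·m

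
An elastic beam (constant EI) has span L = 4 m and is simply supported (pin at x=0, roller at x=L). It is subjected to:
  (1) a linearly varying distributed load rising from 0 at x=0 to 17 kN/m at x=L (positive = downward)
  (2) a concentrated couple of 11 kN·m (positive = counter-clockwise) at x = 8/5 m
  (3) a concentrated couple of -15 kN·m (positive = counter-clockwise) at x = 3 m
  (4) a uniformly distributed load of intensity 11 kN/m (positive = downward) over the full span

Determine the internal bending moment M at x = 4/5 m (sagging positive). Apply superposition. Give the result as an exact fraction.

M(4/5) = 2748/125 kN·m

Load 1 — triangular load w₀=17 kN/m (0→w₀ over full span):
  M_1 = w₀Lx/6 - w₀x³/(6L) = 17·4·(4/5)/6 - 17·(4/5)³/(6·4) = 1088/125 kN·m
Load 2 — applied couple M₀=11 kN·m at a=8/5 m (b=L-a=12/5):
  M_2 = M₀x/L  [x≤a] = 11·(4/5)/4 = 11/5 kN·m
Load 3 — applied couple M₀=-15 kN·m at a=3 m (b=L-a=1):
  M_3 = M₀x/L  [x≤a] = (-15)·(4/5)/4 = -3 kN·m
Load 4 — uniform load w=11 kN/m over full span:
  M_4 = wx(L-x)/2 = 11·(4/5)·(4-(4/5))/2 = 352/25 kN·m
Superposition: M = Σ M_i = 2748/125 kN·m ≈ 21.984000 kN·m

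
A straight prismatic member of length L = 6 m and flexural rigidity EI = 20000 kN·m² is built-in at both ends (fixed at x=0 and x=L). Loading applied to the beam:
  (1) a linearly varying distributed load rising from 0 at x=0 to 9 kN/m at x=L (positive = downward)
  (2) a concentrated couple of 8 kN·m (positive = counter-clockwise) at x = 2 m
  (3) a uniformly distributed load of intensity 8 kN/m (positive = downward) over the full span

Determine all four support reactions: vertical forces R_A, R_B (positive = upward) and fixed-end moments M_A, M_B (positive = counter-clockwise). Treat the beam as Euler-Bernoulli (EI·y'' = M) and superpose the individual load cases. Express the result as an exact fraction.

Load 1 — triangular load w₀=9 kN/m (0→w₀ over full span):
  R_A = 3w₀L/20 = 3·9·6/20 = 81/10 kN
  M_A = w₀L²/30 = 9·6²/30 = 54/5 kN·m
  R_B = 7w₀L/20 = 7·9·6/20 = 189/10 kN
  M_B = -w₀L²/20 = -9·6²/20 = -81/5 kN·m
Load 2 — applied couple M₀=8 kN·m at a=2 m (b=L-a=4):
  R_A = 6M₀ab/L³ = 6·8·2·4/6³ = 16/9 kN
  M_A = M₀b(2a-b)/L² = 8·4·(2·2-4)/6² = 0 kN·m
  R_B = -6M₀ab/L³ = -6·8·2·4/6³ = -16/9 kN
  M_B = M₀a(2b-a)/L² = 8·2·(2·4-2)/6² = 8/3 kN·m
Load 3 — uniform load w=8 kN/m over full span:
  R_A = wL/2 = 8·6/2 = 24 kN
  M_A = wL²/12 = 8·6²/12 = 24 kN·m
  R_B = wL/2 = 8·6/2 = 24 kN
  M_B = -wL²/12 = -8·6²/12 = -24 kN·m
Superposition: R_A = 3049/90 kN, M_A = 174/5 kN·m, R_B = 3701/90 kN, M_B = -563/15 kN·m

R_A = 3049/90 kN, M_A = 174/5 kN·m, R_B = 3701/90 kN, M_B = -563/15 kN·m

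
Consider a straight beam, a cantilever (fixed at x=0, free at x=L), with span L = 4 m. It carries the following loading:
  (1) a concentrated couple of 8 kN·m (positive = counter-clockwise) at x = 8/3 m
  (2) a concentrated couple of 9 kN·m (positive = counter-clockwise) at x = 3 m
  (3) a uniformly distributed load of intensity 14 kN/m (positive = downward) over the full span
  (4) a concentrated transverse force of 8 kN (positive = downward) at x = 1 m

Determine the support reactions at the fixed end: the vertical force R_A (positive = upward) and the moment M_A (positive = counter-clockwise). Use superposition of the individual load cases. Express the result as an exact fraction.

R_A = 64 kN, M_A = 103 kN·m

Load 1 — applied couple M₀=8 kN·m at a=8/3 m (b=L-a=4/3):
  R_A = 0 kN
  M_A = -M₀ = -8 kN·m
Load 2 — applied couple M₀=9 kN·m at a=3 m (b=L-a=1):
  R_A = 0 kN
  M_A = -M₀ = -9 kN·m
Load 3 — uniform load w=14 kN/m over full span:
  R_A = wL = 14·4 = 56 kN
  M_A = wL²/2 = 14·4²/2 = 112 kN·m
Load 4 — point force P=8 kN at a=1 m (b=L-a=3):
  R_A = P = 8 kN
  M_A = Pa = 8·1 = 8 kN·m
Superposition: R_A = 64 kN, M_A = 103 kN·m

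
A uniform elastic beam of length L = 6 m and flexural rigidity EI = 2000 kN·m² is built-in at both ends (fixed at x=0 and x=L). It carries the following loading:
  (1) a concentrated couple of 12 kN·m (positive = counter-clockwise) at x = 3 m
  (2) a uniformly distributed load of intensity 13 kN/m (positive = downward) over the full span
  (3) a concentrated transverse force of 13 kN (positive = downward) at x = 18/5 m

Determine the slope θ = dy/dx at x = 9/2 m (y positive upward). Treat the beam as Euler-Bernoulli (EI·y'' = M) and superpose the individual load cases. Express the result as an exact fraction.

θ(9/2) = 56367/4000000 rad

Load 1 — applied couple M₀=12 kN·m at a=3 m (b=L-a=3):
  θ_1 = (R_Ax²/2 - M_Ax - M₀(x-a))/EI  [x>a] with R_A=3, M_A=3 = (3·(9/2)²/2 - 3·(9/2) - 12·((9/2)-3))/2000 = -9/16000 rad
Load 2 — uniform load w=13 kN/m over full span:
  θ_2 = -wx(L-x)(L-2x)/(12EI) = -13·(9/2)·(6-(9/2))·(6-2·(9/2))/(12·2000) = 351/32000 rad
Load 3 — point force P=13 kN at a=18/5 m (b=L-a=12/5):
  θ_3 = Pa²(L-x)(2bL-(3b+a)(L-x))/(2L³EI)  [x>a] = 13·(18/5)²·(6-(9/2))·(2·(12/5)·6-(3·(12/5)+(18/5))·(6-(9/2)))/(2·6³·2000) = 7371/2000000 rad
Superposition: θ = Σ θ_i = 56367/4000000 rad ≈ 0.014092 rad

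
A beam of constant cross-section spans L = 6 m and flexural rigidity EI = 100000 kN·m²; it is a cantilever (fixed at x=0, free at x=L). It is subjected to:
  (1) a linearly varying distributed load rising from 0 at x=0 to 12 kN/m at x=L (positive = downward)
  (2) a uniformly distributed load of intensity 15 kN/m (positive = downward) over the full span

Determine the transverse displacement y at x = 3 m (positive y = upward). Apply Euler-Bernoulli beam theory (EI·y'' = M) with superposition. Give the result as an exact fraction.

Load 1 — triangular load w₀=12 kN/m (0→w₀ over full span):
  y_1 = (w₀Lx³/12-w₀L²x²/6-w₀x⁵/(120L))/EI = (12·6·3³/12-12·6²·3²/6-12·3⁵/(120·6))/100000 = -9801/2000000 m
Load 2 — uniform load w=15 kN/m over full span:
  y_2 = -wx²(x²-4Lx+6L²)/(24EI) = -15·3²·(3²-4·6·3+6·6²)/(24·100000) = -1377/160000 m
Superposition: y = Σ y_i = -54027/4000000 m ≈ -0.013507 m

y(3) = -54027/4000000 m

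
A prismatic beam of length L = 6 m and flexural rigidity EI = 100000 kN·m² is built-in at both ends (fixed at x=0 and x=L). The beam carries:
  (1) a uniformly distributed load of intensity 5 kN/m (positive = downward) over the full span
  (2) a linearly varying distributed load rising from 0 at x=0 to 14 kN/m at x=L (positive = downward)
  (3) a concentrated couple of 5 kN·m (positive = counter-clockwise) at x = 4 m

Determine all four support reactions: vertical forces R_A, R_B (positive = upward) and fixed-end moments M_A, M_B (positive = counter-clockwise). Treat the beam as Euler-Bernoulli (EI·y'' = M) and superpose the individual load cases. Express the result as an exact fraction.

R_A = 1292/45 kN, M_A = 502/15 kN·m, R_B = 1948/45 kN, M_B = -201/5 kN·m

Load 1 — uniform load w=5 kN/m over full span:
  R_A = wL/2 = 5·6/2 = 15 kN
  M_A = wL²/12 = 5·6²/12 = 15 kN·m
  R_B = wL/2 = 5·6/2 = 15 kN
  M_B = -wL²/12 = -5·6²/12 = -15 kN·m
Load 2 — triangular load w₀=14 kN/m (0→w₀ over full span):
  R_A = 3w₀L/20 = 3·14·6/20 = 63/5 kN
  M_A = w₀L²/30 = 14·6²/30 = 84/5 kN·m
  R_B = 7w₀L/20 = 7·14·6/20 = 147/5 kN
  M_B = -w₀L²/20 = -14·6²/20 = -126/5 kN·m
Load 3 — applied couple M₀=5 kN·m at a=4 m (b=L-a=2):
  R_A = 6M₀ab/L³ = 6·5·4·2/6³ = 10/9 kN
  M_A = M₀b(2a-b)/L² = 5·2·(2·4-2)/6² = 5/3 kN·m
  R_B = -6M₀ab/L³ = -6·5·4·2/6³ = -10/9 kN
  M_B = M₀a(2b-a)/L² = 5·4·(2·2-4)/6² = 0 kN·m
Superposition: R_A = 1292/45 kN, M_A = 502/15 kN·m, R_B = 1948/45 kN, M_B = -201/5 kN·m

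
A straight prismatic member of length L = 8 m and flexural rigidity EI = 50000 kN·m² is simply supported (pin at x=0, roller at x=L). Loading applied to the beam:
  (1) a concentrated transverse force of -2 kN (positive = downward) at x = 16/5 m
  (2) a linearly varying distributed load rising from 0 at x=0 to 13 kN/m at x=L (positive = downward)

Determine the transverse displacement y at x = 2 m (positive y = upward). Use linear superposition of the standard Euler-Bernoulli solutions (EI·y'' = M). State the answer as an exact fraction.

y(2) = -166037/37500000 m

Load 1 — point force P=-2 kN at a=16/5 m (b=L-a=24/5):
  y_1 = -Pbx(L²-b²-x²)/(6LEI)  [x≤a] = -(-2)·(24/5)·2·(8²-(24/5)²-2²)/(6·8·50000) = 231/781250 m
Load 2 — triangular load w₀=13 kN/m (0→w₀ over full span):
  y_2 = -w₀x(7L⁴-10L²x²+3x⁴)/(360LEI) = -13·2·(7·8⁴-10·8²·2²+3·2⁴)/(360·8·50000) = -1417/300000 m
Superposition: y = Σ y_i = -166037/37500000 m ≈ -0.004428 m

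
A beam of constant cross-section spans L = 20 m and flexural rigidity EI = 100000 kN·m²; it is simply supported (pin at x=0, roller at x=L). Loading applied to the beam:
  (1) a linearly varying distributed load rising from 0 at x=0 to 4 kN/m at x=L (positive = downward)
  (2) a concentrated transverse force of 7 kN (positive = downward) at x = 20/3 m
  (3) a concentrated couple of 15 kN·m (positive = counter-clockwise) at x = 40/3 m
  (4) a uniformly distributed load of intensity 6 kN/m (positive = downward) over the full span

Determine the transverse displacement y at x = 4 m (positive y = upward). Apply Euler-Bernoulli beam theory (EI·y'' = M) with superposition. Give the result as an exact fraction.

y(4) = -2667757/25312500 m

Load 1 — triangular load w₀=4 kN/m (0→w₀ over full span):
  y_1 = -w₀x(7L⁴-10L²x²+3x⁴)/(360LEI) = -4·4·(7·20⁴-10·20²·4²+3·4⁴)/(360·20·100000) = -5504/234375 m
Load 2 — point force P=7 kN at a=20/3 m (b=L-a=40/3):
  y_2 = -Pbx(L²-b²-x²)/(6LEI)  [x≤a] = -7·(40/3)·4·(20²-(40/3)²-4²)/(6·20·100000) = -1624/253125 m
Load 3 — applied couple M₀=15 kN·m at a=40/3 m (b=L-a=20/3):
  y_3 = (M₀x³/(6L)+C₁x)/EI  [x≤a] with C₁=M₀(3b²-L²)/(6L)=-100/3 = (15·4³/(6·20)+(-100/3)·4)/100000 = -47/37500 m
Load 4 — uniform load w=6 kN/m over full span:
  y_4 = -wx(L³-2Lx²+x³)/(24EI) = -6·4·(20³-2·20·4²+4³)/(24·100000) = -232/3125 m
Superposition: y = Σ y_i = -2667757/25312500 m ≈ -0.105393 m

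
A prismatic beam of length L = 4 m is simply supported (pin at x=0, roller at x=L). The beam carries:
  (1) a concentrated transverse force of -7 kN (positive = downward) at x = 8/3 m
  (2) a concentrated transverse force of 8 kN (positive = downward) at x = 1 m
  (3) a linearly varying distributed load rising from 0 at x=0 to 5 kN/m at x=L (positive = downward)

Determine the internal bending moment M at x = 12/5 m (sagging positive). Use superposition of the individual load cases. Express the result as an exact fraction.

Load 1 — point force P=-7 kN at a=8/3 m (b=L-a=4/3):
  M_1 = Pbx/L  [x≤a] = (-7)·(4/3)·(12/5)/4 = -28/5 kN·m
Load 2 — point force P=8 kN at a=1 m (b=L-a=3):
  M_2 = Pa(L-x)/L  [x>a] = 8·1·(4-(12/5))/4 = 16/5 kN·m
Load 3 — triangular load w₀=5 kN/m (0→w₀ over full span):
  M_3 = w₀Lx/6 - w₀x³/(6L) = 5·4·(12/5)/6 - 5·(12/5)³/(6·4) = 128/25 kN·m
Superposition: M = Σ M_i = 68/25 kN·m ≈ 2.720000 kN·m

M(12/5) = 68/25 kN·m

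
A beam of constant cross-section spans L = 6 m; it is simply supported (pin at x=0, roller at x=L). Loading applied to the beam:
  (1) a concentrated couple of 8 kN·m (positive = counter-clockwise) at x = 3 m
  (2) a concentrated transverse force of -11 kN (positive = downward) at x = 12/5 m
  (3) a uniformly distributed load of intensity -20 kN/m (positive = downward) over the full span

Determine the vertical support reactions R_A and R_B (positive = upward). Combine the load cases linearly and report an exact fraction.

Load 1 — applied couple M₀=8 kN·m at a=3 m (b=L-a=3):
  R_A = M₀/L = 8/6 = 4/3 kN
  R_B = -M₀/L = -8/6 = -4/3 kN
Load 2 — point force P=-11 kN at a=12/5 m (b=L-a=18/5):
  R_A = Pb/L = (-11)·(18/5)/6 = -33/5 kN
  R_B = Pa/L = (-11)·(12/5)/6 = -22/5 kN
Load 3 — uniform load w=-20 kN/m over full span:
  R_A = wL/2 = (-20)·6/2 = -60 kN
  R_B = wL/2 = (-20)·6/2 = -60 kN
Superposition: R_A = -979/15 kN, R_B = -986/15 kN

R_A = -979/15 kN, R_B = -986/15 kN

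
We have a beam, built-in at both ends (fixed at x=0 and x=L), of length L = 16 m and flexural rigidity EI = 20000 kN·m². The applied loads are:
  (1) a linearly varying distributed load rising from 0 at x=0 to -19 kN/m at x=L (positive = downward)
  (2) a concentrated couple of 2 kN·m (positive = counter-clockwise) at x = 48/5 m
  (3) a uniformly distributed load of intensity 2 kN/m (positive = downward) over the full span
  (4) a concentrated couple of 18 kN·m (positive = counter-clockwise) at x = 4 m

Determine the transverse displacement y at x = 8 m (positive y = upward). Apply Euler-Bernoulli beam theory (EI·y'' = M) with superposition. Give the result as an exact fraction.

y(8) = 4209/62500 m

Load 1 — triangular load w₀=-19 kN/m (0→w₀ over full span):
  y_1 = -w₀x²(L-x)²(x+2L)/(120LEI) = -(-19)·8²·(16-8)²·(8+2·16)/(120·16·20000) = 152/1875 m
Load 2 — applied couple M₀=2 kN·m at a=48/5 m (b=L-a=32/5):
  y_2 = (R_Ax³/6 - M_Ax²/2)/EI  [x≤a] with R_A=9/50, M_A=16/25 = ((9/50)·8³/6 - (16/25)·8²/2)/20000 = -4/15625 m
Load 3 — uniform load w=2 kN/m over full span:
  y_3 = -wx²(L-x)²/(24EI) = -2·8²·(16-8)²/(24·20000) = -32/1875 m
Load 4 — applied couple M₀=18 kN·m at a=4 m (b=L-a=12):
  y_4 = (R_Ax³/6 - M_Ax²/2 - M₀(x-a)²/2)/EI  [x>a] with R_A=81/64, M_A=-27/8 = ((81/64)·8³/6 - (-27/8)·8²/2 - 18·(8-4)²/2)/20000 = 9/2500 m
Superposition: y = Σ y_i = 4209/62500 m ≈ 0.067344 m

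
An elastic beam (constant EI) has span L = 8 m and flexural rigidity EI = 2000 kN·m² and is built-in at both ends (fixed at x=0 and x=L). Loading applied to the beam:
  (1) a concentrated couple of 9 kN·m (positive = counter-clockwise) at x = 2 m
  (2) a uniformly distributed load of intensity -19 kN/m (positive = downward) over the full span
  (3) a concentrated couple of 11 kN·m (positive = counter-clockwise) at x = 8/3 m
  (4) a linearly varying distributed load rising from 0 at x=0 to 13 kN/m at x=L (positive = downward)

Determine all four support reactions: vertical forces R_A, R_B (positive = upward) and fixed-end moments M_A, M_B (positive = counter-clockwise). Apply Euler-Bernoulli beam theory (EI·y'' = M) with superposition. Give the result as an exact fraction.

Load 1 — applied couple M₀=9 kN·m at a=2 m (b=L-a=6):
  R_A = 6M₀ab/L³ = 6·9·2·6/8³ = 81/64 kN
  M_A = M₀b(2a-b)/L² = 9·6·(2·2-6)/8² = -27/16 kN·m
  R_B = -6M₀ab/L³ = -6·9·2·6/8³ = -81/64 kN
  M_B = M₀a(2b-a)/L² = 9·2·(2·6-2)/8² = 45/16 kN·m
Load 2 — uniform load w=-19 kN/m over full span:
  R_A = wL/2 = (-19)·8/2 = -76 kN
  M_A = wL²/12 = (-19)·8²/12 = -304/3 kN·m
  R_B = wL/2 = (-19)·8/2 = -76 kN
  M_B = -wL²/12 = -(-19)·8²/12 = 304/3 kN·m
Load 3 — applied couple M₀=11 kN·m at a=8/3 m (b=L-a=16/3):
  R_A = 6M₀ab/L³ = 6·11·(8/3)·(16/3)/8³ = 11/6 kN
  M_A = M₀b(2a-b)/L² = 11·(16/3)·(2·(8/3)-(16/3))/8² = 0 kN·m
  R_B = -6M₀ab/L³ = -6·11·(8/3)·(16/3)/8³ = -11/6 kN
  M_B = M₀a(2b-a)/L² = 11·(8/3)·(2·(16/3)-(8/3))/8² = 11/3 kN·m
Load 4 — triangular load w₀=13 kN/m (0→w₀ over full span):
  R_A = 3w₀L/20 = 3·13·8/20 = 78/5 kN
  M_A = w₀L²/30 = 13·8²/30 = 416/15 kN·m
  R_B = 7w₀L/20 = 7·13·8/20 = 182/5 kN
  M_B = -w₀L²/20 = -13·8²/20 = -208/5 kN·m
Superposition: R_A = -55009/960 kN, M_A = -6023/80 kN·m, R_B = -40991/960 kN, M_B = 5297/80 kN·m

R_A = -55009/960 kN, M_A = -6023/80 kN·m, R_B = -40991/960 kN, M_B = 5297/80 kN·m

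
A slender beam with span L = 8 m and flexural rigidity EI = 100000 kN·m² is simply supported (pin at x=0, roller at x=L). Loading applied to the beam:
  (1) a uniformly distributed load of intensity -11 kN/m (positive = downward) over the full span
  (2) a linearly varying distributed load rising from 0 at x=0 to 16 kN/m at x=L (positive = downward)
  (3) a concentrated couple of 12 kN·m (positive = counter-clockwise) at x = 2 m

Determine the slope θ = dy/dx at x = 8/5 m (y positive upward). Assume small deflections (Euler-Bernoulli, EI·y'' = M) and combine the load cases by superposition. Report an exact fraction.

Load 1 — uniform load w=-11 kN/m over full span:
  θ_1 = -w(L³-6Lx²+4x³)/(24EI) = -(-11)·(8³-6·8·(8/5)²+4·(8/5)³)/(24·100000) = 726/390625 rad
Load 2 — triangular load w₀=16 kN/m (0→w₀ over full span):
  θ_2 = -w₀(7L⁴-30L²x²+15x⁴)/(360LEI) = -16·(7·8⁴-30·8²·(8/5)²+15·(8/5)⁴)/(360·8·100000) = -23296/17578125 rad
Load 3 — applied couple M₀=12 kN·m at a=2 m (b=L-a=6):
  θ_3 = (M₀x²/(2L)+C₁)/EI  [x≤a] with C₁=M₀(3b²-L²)/(6L)=11 = (12·(8/5)²/(2·8)+11)/100000 = 323/2500000 rad
Superposition: θ = Σ θ_i = 372643/562500000 rad ≈ 0.000662 rad

θ(8/5) = 372643/562500000 rad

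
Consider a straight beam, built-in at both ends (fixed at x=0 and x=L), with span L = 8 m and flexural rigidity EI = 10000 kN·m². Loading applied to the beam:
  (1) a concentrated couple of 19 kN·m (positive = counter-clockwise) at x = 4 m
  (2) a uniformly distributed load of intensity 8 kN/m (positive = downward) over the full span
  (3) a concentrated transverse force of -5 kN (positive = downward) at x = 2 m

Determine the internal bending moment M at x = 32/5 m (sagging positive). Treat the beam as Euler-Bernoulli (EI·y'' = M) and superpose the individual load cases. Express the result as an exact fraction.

Load 1 — applied couple M₀=19 kN·m at a=4 m (b=L-a=4):
  M_1 = R_Ax - M_A - M₀  [x>a] with R_A=57/16, M_A=19/4 = (57/16)·(32/5) - (19/4) - 19 = -19/20 kN·m
Load 2 — uniform load w=8 kN/m over full span:
  M_2 = wLx/2 - wL²/12 - wx²/2 = 8·8·(32/5)/2 - 8·8²/12 - 8·(32/5)²/2 = -128/75 kN·m
Load 3 — point force P=-5 kN at a=2 m (b=L-a=6):
  M_3 = Pa²(a+3b)(L-x)/L³ - Pa²b/L²  [x>a] = (-5)·2²·(2+3·6)·(8-(32/5))/8³ - (-5)·2²·6/8² = 5/8 kN·m
Superposition: M = Σ M_i = -1219/600 kN·m ≈ -2.031667 kN·m

M(32/5) = -1219/600 kN·m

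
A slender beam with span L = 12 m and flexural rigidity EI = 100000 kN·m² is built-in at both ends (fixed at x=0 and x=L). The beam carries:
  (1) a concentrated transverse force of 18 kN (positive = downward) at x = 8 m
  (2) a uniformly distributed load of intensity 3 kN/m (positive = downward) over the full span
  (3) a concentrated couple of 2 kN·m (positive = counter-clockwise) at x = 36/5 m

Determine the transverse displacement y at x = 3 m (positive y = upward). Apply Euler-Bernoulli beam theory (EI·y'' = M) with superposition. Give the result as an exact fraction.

Load 1 — point force P=18 kN at a=8 m (b=L-a=4):
  y_1 = -Pb²x²(3aL-(3a+b)x)/(6L³EI)  [x≤a] = -18·4²·3²·(3·8·12-(3·8+4)·3)/(6·12³·100000) = -51/100000 m
Load 2 — uniform load w=3 kN/m over full span:
  y_2 = -wx²(L-x)²/(24EI) = -3·3²·(12-3)²/(24·100000) = -729/800000 m
Load 3 — applied couple M₀=2 kN·m at a=36/5 m (b=L-a=24/5):
  y_3 = (R_Ax³/6 - M_Ax²/2)/EI  [x≤a] with R_A=6/25, M_A=16/25 = ((6/25)·3³/6 - (16/25)·3²/2)/100000 = -9/500000 m
Superposition: y = Σ y_i = -5757/4000000 m ≈ -0.001439 m

y(3) = -5757/4000000 m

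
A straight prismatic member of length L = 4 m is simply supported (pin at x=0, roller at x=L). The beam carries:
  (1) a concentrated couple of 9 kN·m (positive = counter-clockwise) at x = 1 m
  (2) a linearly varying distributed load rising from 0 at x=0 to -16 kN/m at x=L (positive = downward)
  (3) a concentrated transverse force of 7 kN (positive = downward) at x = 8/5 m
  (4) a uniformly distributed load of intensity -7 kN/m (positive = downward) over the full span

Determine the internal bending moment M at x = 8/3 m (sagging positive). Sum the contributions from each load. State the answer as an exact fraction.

Load 1 — applied couple M₀=9 kN·m at a=1 m (b=L-a=3):
  M_1 = M₀x/L - M₀  [x>a] = 9·(8/3)/4 - 9 = -3 kN·m
Load 2 — triangular load w₀=-16 kN/m (0→w₀ over full span):
  M_2 = w₀Lx/6 - w₀x³/(6L) = (-16)·4·(8/3)/6 - (-16)·(8/3)³/(6·4) = -1280/81 kN·m
Load 3 — point force P=7 kN at a=8/5 m (b=L-a=12/5):
  M_3 = Pa(L-x)/L  [x>a] = 7·(8/5)·(4-(8/3))/4 = 56/15 kN·m
Load 4 — uniform load w=-7 kN/m over full span:
  M_4 = wx(L-x)/2 = (-7)·(8/3)·(4-(8/3))/2 = -112/9 kN·m
Superposition: M = Σ M_i = -11143/405 kN·m ≈ -27.513580 kN·m

M(8/3) = -11143/405 kN·m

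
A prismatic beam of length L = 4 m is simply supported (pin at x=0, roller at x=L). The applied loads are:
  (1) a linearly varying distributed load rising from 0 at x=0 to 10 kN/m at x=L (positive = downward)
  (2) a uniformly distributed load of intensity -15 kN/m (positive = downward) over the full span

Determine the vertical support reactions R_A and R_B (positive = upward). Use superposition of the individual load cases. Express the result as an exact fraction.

Load 1 — triangular load w₀=10 kN/m (0→w₀ over full span):
  R_A = w₀L/6 = 10·4/6 = 20/3 kN
  R_B = w₀L/3 = 10·4/3 = 40/3 kN
Load 2 — uniform load w=-15 kN/m over full span:
  R_A = wL/2 = (-15)·4/2 = -30 kN
  R_B = wL/2 = (-15)·4/2 = -30 kN
Superposition: R_A = -70/3 kN, R_B = -50/3 kN

R_A = -70/3 kN, R_B = -50/3 kN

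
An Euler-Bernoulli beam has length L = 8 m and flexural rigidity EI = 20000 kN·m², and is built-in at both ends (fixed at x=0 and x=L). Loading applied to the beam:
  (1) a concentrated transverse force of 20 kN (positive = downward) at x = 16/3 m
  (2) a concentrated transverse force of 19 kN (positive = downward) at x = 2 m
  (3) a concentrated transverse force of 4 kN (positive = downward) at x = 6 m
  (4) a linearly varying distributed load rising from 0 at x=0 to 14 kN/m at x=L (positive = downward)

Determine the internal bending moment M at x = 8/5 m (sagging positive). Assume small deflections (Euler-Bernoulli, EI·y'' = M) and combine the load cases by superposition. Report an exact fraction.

M(8/5) = -35657/9000 kN·m

Load 1 — point force P=20 kN at a=16/3 m (b=L-a=8/3):
  M_1 = Pb²(3a+b)x/L³ - Pab²/L²  [x≤a] = 20·(8/3)²·(3·(16/3)+(8/3))·(8/5)/8³ - 20·(16/3)·(8/3)²/8² = -32/9 kN·m
Load 2 — point force P=19 kN at a=2 m (b=L-a=6):
  M_2 = Pb²(3a+b)x/L³ - Pab²/L²  [x≤a] = 19·6²·(3·2+6)·(8/5)/8³ - 19·2·6²/8² = 171/40 kN·m
Load 3 — point force P=4 kN at a=6 m (b=L-a=2):
  M_3 = Pb²(3a+b)x/L³ - Pab²/L²  [x≤a] = 4·2²·(3·6+2)·(8/5)/8³ - 4·6·2²/8² = -1/2 kN·m
Load 4 — triangular load w₀=14 kN/m (0→w₀ over full span):
  M_4 = 3w₀Lx/20 - w₀L²/30 - w₀x³/(6L) = 3·14·8·(8/5)/20 - 14·8²/30 - 14·(8/5)³/(6·8) = -1568/375 kN·m
Superposition: M = Σ M_i = -35657/9000 kN·m ≈ -3.961889 kN·m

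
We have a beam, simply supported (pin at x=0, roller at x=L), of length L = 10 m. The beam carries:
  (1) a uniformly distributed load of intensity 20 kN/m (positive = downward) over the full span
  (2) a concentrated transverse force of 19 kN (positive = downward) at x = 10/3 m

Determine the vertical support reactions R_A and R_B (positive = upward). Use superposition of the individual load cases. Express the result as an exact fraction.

R_A = 338/3 kN, R_B = 319/3 kN

Load 1 — uniform load w=20 kN/m over full span:
  R_A = wL/2 = 20·10/2 = 100 kN
  R_B = wL/2 = 20·10/2 = 100 kN
Load 2 — point force P=19 kN at a=10/3 m (b=L-a=20/3):
  R_A = Pb/L = 19·(20/3)/10 = 38/3 kN
  R_B = Pa/L = 19·(10/3)/10 = 19/3 kN
Superposition: R_A = 338/3 kN, R_B = 319/3 kN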